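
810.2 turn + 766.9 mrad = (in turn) 810.3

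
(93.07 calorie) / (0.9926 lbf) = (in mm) 8.819e+04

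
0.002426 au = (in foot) 1.191e+09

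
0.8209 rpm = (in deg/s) 4.925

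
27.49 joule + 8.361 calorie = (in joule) 62.47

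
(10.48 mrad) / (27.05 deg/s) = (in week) 3.67e-08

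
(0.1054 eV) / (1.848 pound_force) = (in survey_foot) 6.74e-21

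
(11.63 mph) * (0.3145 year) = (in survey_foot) 1.692e+08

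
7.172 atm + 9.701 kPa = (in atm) 7.268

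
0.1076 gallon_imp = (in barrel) 0.003077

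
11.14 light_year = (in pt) 2.988e+20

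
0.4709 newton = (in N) 0.4709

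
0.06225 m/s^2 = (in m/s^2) 0.06225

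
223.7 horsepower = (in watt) 1.668e+05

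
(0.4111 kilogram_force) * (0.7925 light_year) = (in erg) 3.023e+23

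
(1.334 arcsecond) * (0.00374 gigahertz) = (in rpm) 231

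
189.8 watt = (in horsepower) 0.2545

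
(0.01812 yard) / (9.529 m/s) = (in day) 2.012e-08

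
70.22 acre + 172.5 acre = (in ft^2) 1.057e+07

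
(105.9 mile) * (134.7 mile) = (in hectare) 3.695e+06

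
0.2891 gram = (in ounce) 0.0102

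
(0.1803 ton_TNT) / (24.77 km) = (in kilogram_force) 3106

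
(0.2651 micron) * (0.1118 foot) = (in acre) 2.232e-12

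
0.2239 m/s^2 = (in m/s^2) 0.2239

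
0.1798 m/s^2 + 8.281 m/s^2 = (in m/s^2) 8.461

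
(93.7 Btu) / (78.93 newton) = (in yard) 1370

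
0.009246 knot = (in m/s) 0.004757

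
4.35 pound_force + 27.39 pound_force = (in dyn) 1.412e+07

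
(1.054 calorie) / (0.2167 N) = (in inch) 801.2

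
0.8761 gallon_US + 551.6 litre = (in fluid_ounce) 1.876e+04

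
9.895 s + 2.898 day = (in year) 0.00794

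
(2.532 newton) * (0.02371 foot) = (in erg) 1.83e+05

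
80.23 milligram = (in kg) 8.023e-05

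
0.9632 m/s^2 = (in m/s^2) 0.9632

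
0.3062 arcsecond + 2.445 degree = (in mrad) 42.67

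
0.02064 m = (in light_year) 2.182e-18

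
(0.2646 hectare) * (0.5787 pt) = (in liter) 540.2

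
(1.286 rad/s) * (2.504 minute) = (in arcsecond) 3.985e+07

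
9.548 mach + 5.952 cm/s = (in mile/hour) 7273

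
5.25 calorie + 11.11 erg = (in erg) 2.197e+08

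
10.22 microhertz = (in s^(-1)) 1.022e-05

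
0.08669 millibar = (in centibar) 0.008669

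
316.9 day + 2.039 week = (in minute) 4.769e+05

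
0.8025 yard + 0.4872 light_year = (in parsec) 0.1494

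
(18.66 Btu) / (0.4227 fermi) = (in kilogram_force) 4.749e+18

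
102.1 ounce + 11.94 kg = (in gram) 1.483e+04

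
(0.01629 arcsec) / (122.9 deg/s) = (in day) 4.261e-13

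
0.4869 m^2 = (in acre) 0.0001203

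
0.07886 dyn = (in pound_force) 1.773e-07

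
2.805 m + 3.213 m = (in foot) 19.74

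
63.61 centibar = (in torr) 477.1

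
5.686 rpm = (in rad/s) 0.5954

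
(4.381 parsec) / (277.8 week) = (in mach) 2.363e+06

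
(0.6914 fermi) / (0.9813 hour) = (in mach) 5.748e-22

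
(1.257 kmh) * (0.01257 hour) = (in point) 4.479e+04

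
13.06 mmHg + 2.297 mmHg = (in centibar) 2.047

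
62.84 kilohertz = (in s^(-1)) 6.284e+04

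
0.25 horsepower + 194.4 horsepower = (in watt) 1.452e+05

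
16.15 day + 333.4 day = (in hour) 8389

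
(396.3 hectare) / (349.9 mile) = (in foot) 23.09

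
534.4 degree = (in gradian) 593.8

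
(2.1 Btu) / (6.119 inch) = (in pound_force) 3205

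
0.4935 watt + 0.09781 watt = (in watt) 0.5913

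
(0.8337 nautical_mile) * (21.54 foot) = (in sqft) 1.091e+05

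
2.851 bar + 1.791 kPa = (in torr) 2152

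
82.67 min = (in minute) 82.67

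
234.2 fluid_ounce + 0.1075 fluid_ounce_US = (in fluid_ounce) 234.3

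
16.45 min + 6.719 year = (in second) 2.119e+08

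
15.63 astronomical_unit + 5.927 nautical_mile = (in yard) 2.557e+12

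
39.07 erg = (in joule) 3.907e-06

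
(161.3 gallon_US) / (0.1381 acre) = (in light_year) 1.155e-19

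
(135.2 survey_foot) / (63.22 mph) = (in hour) 0.000405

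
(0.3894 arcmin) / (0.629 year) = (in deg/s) 3.272e-10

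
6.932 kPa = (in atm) 0.06841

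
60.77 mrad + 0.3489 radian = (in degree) 23.47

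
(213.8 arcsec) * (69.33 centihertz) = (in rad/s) 0.0007186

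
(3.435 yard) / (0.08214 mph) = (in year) 2.712e-06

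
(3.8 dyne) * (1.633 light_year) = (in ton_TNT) 140.3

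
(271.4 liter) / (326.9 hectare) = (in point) 0.0002353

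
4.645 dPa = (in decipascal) 4.645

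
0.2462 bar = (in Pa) 2.462e+04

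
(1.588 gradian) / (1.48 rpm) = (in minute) 0.002682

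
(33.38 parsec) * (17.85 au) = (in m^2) 2.75e+30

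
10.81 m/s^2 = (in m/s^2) 10.81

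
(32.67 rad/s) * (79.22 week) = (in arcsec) 3.229e+14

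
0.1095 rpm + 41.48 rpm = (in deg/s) 249.5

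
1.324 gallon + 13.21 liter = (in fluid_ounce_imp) 641.3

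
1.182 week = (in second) 7.149e+05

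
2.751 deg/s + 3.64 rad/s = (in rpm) 35.22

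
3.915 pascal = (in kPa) 0.003915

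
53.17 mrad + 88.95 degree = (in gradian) 102.2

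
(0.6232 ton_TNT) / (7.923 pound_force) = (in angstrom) 7.398e+17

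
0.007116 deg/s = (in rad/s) 0.0001242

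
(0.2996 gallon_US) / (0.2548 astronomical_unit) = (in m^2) 2.975e-14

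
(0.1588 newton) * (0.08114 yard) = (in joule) 0.01178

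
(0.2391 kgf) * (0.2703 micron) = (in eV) 3.956e+12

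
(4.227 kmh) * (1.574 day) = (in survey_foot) 5.239e+05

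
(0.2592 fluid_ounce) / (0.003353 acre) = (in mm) 0.0005649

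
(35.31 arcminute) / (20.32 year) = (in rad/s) 1.603e-11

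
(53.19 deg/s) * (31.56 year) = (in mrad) 9.24e+11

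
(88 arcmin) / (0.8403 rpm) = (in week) 4.81e-07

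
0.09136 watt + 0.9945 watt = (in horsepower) 0.001456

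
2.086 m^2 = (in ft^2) 22.45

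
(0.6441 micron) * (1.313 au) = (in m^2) 1.265e+05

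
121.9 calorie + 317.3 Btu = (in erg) 3.353e+12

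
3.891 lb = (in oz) 62.26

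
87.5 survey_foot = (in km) 0.02667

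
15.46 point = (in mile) 3.389e-06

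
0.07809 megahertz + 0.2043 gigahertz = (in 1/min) 1.226e+10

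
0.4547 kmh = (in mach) 0.0003709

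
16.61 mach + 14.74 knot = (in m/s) 5663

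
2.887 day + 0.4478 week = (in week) 0.8602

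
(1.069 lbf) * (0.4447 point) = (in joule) 0.000746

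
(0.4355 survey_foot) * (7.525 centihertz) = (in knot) 0.01942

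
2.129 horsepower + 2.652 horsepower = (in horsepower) 4.781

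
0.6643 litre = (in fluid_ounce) 22.46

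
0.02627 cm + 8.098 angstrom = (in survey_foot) 0.0008619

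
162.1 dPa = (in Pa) 16.21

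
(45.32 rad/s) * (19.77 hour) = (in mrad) 3.226e+09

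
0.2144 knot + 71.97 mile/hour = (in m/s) 32.28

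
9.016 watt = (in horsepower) 0.01209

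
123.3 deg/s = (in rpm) 20.55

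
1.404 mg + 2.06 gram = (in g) 2.061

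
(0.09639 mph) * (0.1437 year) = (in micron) 1.953e+11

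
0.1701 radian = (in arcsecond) 3.509e+04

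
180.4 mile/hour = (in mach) 0.2368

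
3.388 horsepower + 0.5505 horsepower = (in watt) 2937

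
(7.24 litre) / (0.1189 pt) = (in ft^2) 1858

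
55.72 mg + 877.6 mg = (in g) 0.9333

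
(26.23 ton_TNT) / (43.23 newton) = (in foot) 8.329e+09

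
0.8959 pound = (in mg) 4.064e+05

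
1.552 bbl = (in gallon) 65.18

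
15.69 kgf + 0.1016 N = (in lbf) 34.61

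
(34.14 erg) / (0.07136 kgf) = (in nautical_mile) 2.634e-09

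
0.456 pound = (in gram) 206.8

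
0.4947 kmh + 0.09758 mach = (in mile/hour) 74.63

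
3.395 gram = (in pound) 0.007485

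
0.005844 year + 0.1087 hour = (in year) 0.005856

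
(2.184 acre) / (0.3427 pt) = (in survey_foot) 2.398e+08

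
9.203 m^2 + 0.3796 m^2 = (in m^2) 9.583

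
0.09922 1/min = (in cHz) 0.1654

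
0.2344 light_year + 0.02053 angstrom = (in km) 2.218e+12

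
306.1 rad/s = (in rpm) 2923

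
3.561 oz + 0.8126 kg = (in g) 913.6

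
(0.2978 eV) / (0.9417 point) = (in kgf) 1.465e-17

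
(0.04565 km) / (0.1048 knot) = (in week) 0.0014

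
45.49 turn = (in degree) 1.638e+04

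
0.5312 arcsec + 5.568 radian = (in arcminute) 1.914e+04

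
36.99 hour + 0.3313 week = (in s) 3.335e+05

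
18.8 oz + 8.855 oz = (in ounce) 27.66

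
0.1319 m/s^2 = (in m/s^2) 0.1319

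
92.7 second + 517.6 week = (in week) 517.6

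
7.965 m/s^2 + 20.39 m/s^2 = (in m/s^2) 28.36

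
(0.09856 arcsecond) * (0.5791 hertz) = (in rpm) 2.642e-06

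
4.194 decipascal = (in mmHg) 0.003146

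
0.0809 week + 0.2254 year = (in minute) 1.193e+05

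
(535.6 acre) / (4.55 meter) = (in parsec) 1.544e-11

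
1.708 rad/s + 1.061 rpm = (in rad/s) 1.819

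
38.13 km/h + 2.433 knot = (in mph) 26.49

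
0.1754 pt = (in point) 0.1754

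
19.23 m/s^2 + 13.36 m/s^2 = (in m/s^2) 32.59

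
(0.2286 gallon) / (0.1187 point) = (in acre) 0.005106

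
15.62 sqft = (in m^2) 1.451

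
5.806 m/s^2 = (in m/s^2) 5.806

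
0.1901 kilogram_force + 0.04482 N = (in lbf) 0.4292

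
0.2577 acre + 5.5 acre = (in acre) 5.758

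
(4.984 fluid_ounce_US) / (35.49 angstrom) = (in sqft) 4.47e+05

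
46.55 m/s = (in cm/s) 4655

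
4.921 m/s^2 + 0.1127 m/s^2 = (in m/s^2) 5.034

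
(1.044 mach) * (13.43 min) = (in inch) 1.128e+07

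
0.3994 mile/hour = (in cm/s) 17.85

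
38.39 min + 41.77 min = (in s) 4810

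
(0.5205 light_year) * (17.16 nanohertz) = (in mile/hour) 1.89e+08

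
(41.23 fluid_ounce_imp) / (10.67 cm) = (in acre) 2.713e-06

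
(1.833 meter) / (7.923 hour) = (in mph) 0.0001438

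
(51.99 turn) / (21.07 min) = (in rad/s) 0.2584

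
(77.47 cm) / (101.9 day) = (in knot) 1.71e-07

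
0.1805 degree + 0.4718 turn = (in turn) 0.4723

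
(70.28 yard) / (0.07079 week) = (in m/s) 0.001501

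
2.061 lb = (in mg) 9.349e+05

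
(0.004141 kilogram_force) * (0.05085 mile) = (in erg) 3.323e+07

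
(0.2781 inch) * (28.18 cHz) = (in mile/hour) 0.004453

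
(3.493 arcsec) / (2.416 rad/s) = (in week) 1.159e-11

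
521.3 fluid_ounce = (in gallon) 4.073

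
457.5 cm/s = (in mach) 0.01344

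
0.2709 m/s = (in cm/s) 27.09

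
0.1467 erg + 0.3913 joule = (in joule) 0.3913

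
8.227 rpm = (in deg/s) 49.36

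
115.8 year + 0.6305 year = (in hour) 1.02e+06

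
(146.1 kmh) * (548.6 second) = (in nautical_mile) 12.02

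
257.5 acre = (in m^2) 1.042e+06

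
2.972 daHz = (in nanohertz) 2.972e+10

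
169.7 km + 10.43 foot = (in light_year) 1.794e-11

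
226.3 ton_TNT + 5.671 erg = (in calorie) 2.263e+11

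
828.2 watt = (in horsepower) 1.111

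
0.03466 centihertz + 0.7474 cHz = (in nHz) 7.821e+06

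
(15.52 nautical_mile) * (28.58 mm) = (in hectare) 0.08215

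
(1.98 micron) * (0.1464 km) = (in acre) 7.163e-08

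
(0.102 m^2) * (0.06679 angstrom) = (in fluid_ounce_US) 2.304e-08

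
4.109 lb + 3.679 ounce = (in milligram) 1.968e+06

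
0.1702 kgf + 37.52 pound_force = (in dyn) 1.686e+07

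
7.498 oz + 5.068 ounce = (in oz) 12.57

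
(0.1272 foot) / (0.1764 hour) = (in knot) 0.0001187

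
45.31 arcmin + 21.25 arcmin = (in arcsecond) 3994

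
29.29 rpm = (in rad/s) 3.067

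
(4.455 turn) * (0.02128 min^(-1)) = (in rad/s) 0.009928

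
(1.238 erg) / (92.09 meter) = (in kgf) 1.371e-10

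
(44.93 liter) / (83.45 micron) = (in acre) 0.133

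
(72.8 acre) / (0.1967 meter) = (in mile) 930.7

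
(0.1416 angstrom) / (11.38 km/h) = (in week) 7.406e-18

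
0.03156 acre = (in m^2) 127.7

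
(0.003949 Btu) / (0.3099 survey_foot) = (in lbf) 9.916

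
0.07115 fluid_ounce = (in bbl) 1.323e-05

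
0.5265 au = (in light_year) 8.325e-06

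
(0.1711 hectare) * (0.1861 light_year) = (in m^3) 3.012e+18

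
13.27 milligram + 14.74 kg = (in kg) 14.74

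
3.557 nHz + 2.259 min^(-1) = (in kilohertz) 3.765e-05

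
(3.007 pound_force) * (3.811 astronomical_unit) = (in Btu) 7.228e+09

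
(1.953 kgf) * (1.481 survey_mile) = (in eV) 2.849e+23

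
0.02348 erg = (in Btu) 2.225e-12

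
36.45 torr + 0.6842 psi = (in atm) 0.09452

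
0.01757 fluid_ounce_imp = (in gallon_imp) 0.0001098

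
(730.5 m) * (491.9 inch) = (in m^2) 9127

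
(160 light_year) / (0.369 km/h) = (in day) 1.709e+14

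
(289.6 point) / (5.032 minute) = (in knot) 0.0006578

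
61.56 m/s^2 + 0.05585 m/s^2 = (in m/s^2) 61.62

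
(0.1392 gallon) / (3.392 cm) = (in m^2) 0.01553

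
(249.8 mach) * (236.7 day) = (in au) 11.63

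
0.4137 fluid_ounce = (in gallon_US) 0.003232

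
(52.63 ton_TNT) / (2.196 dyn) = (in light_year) 1.06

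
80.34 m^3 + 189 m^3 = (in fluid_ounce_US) 9.107e+06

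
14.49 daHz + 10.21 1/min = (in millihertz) 1.451e+05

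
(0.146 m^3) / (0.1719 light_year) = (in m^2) 8.977e-17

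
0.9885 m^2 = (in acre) 0.0002443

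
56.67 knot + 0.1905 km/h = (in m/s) 29.21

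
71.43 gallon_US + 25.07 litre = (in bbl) 1.858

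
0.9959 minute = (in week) 9.88e-05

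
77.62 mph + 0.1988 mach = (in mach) 0.3007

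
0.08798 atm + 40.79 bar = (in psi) 592.9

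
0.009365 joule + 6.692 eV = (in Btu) 8.876e-06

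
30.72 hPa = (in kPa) 3.072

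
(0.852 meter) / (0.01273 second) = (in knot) 130.1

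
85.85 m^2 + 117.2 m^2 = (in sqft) 2186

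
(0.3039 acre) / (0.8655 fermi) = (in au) 9.499e+06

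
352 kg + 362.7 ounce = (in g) 3.623e+05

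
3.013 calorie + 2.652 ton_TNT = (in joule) 1.11e+10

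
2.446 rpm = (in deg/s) 14.68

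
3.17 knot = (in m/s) 1.631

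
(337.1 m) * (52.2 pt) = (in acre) 0.001534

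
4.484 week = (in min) 4.52e+04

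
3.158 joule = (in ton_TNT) 7.548e-10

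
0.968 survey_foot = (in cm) 29.5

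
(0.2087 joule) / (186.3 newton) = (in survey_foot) 0.003675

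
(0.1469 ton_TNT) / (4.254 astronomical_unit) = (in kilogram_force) 9.848e-05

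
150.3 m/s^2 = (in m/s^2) 150.3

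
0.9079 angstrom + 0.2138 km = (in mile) 0.1328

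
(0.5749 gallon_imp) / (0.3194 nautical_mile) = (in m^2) 4.418e-06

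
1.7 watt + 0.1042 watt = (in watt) 1.804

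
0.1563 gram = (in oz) 0.005513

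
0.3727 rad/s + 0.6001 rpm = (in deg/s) 24.95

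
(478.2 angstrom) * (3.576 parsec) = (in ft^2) 5.68e+10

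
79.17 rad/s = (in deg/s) 4536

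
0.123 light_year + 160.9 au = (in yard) 1.299e+15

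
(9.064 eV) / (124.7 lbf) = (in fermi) 2.618e-06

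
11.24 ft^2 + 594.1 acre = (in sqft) 2.588e+07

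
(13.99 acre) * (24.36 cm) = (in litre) 1.379e+07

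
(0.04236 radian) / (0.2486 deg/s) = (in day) 0.000113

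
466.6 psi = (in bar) 32.17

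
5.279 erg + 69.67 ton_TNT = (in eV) 1.819e+30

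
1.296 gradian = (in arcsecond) 4199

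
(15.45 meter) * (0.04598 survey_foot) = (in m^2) 0.2165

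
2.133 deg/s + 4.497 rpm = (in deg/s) 29.12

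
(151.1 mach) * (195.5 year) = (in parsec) 0.01028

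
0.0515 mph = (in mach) 6.761e-05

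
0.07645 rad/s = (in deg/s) 4.38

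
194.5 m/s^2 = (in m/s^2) 194.5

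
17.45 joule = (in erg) 1.745e+08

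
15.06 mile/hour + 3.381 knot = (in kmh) 30.5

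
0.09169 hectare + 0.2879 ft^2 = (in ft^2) 9870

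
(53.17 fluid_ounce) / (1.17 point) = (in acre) 0.0009414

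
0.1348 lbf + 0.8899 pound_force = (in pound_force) 1.025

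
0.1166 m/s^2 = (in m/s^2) 0.1166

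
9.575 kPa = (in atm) 0.0945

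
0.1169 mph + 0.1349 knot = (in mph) 0.2721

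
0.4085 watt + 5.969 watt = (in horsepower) 0.008552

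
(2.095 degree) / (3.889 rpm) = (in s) 0.08978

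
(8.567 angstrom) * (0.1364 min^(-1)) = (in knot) 3.786e-12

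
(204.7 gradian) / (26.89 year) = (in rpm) 3.621e-08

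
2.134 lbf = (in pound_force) 2.134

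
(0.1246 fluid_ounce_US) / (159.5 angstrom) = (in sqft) 2487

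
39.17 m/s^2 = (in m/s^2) 39.17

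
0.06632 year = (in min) 3.486e+04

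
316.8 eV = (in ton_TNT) 1.213e-26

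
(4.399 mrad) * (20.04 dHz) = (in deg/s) 0.5051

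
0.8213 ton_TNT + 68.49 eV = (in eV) 2.145e+28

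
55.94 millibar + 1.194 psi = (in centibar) 13.83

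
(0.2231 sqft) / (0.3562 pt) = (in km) 0.1649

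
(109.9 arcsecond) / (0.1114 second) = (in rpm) 0.04567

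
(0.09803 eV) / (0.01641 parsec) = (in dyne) 3.102e-30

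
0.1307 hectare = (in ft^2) 1.407e+04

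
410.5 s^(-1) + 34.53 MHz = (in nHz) 3.453e+16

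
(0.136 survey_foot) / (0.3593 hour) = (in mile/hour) 7.169e-05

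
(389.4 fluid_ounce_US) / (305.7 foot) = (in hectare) 1.236e-08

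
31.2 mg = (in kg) 3.12e-05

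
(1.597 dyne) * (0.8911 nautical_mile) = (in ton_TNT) 6.299e-12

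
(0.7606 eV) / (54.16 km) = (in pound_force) 5.058e-25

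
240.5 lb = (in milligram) 1.091e+08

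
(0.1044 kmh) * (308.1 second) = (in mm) 8935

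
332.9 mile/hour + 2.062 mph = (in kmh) 539.1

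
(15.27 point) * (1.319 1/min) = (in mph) 0.0002649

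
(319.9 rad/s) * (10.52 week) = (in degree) 1.166e+11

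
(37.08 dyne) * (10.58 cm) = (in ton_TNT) 9.376e-15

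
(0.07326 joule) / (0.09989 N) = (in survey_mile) 0.0004557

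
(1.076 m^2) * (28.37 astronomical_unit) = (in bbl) 2.872e+13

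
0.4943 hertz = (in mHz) 494.3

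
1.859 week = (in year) 0.03565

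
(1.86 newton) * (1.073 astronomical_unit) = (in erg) 2.986e+18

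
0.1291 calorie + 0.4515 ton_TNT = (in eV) 1.179e+28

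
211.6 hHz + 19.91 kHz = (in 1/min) 2.464e+06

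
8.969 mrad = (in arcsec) 1850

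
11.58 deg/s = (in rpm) 1.93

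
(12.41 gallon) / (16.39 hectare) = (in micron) 0.2866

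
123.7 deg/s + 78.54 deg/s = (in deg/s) 202.2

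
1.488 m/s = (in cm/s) 148.8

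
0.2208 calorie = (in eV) 5.766e+18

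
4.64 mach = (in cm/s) 1.58e+05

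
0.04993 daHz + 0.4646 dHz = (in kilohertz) 0.0005458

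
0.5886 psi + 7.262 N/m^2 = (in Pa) 4066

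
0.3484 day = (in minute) 501.7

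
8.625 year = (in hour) 7.556e+04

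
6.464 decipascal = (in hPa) 0.006464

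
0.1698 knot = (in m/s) 0.08735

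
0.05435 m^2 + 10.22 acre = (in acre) 10.22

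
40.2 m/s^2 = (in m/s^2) 40.2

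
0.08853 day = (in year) 0.0002425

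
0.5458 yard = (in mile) 0.0003101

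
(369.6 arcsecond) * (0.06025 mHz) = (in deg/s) 6.186e-06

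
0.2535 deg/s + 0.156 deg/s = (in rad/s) 0.007147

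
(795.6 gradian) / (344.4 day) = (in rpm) 4.011e-06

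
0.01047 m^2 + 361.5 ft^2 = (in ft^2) 361.6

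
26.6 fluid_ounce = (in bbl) 0.004948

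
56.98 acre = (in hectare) 23.06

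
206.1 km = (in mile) 128.1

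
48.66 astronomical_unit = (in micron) 7.279e+18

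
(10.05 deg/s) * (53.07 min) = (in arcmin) 1.92e+06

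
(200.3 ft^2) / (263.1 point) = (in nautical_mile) 0.1083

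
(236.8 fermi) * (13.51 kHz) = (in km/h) 1.152e-08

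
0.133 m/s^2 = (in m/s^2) 0.133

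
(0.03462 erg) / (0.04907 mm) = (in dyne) 7.055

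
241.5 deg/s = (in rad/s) 4.215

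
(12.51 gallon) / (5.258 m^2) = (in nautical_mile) 4.863e-06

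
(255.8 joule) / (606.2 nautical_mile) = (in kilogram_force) 2.323e-05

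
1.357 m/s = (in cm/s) 135.7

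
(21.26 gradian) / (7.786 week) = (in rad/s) 7.092e-08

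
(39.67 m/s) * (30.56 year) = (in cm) 3.823e+12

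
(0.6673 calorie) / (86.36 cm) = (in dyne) 3.233e+05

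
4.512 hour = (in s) 1.624e+04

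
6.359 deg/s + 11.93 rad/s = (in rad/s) 12.04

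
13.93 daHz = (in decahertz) 13.93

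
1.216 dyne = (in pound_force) 2.734e-06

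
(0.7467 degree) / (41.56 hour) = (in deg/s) 4.991e-06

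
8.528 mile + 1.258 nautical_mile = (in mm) 1.605e+07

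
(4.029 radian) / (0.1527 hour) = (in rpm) 0.06999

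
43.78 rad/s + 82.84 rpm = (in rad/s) 52.45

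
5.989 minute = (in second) 359.3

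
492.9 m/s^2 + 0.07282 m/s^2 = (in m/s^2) 493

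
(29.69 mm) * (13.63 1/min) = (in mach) 1.981e-05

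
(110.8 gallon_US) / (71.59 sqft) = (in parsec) 2.044e-18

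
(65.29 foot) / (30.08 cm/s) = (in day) 0.0007657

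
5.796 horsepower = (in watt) 4322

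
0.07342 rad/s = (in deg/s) 4.207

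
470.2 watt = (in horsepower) 0.6305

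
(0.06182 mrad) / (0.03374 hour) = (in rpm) 4.86e-06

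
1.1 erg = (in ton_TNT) 2.629e-17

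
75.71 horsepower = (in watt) 5.646e+04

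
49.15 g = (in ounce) 1.734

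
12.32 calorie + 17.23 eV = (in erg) 5.155e+08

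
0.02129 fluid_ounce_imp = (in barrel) 3.805e-06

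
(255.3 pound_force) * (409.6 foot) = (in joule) 1.418e+05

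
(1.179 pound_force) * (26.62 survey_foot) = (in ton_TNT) 1.017e-08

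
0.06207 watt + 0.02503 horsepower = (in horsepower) 0.02511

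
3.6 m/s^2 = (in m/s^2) 3.6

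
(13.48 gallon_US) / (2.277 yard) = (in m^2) 0.02451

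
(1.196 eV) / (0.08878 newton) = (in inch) 8.498e-17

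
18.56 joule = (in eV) 1.158e+20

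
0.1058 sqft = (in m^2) 0.009829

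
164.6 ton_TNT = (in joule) 6.887e+11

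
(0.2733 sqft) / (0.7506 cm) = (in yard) 3.699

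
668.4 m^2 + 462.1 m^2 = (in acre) 0.2794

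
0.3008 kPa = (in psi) 0.04363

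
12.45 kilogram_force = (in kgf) 12.45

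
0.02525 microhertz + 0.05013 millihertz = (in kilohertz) 5.016e-08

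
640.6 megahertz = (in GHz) 0.6406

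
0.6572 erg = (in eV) 4.102e+11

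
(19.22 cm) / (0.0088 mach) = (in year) 2.034e-09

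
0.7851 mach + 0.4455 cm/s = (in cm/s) 2.673e+04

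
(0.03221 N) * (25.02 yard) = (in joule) 0.7369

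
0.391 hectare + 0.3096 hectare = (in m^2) 7006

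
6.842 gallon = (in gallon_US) 6.842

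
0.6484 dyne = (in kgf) 6.612e-07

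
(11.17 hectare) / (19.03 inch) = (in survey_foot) 7.582e+05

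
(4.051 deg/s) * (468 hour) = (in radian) 1.191e+05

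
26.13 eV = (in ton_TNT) 1.001e-27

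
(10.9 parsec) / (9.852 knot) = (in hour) 1.843e+13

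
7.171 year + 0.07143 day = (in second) 2.262e+08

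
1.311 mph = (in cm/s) 58.61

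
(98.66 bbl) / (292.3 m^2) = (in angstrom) 5.366e+08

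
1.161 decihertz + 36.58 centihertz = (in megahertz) 4.819e-07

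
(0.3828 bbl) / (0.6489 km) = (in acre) 2.318e-08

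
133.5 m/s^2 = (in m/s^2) 133.5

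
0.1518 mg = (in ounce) 5.355e-06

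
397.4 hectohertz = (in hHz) 397.4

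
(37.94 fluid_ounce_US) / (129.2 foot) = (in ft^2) 0.0003067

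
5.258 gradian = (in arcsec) 1.704e+04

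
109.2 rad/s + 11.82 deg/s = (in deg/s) 6269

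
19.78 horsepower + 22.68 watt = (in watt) 1.477e+04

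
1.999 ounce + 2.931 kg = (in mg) 2.988e+06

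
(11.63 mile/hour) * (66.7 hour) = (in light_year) 1.32e-10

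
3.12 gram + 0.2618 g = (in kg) 0.003382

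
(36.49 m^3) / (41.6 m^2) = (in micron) 8.772e+05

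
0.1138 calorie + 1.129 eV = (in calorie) 0.1138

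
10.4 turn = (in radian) 65.35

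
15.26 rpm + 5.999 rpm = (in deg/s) 127.6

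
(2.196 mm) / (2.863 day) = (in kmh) 3.196e-08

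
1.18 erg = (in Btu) 1.118e-10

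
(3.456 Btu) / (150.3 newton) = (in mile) 0.01507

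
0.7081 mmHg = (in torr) 0.7081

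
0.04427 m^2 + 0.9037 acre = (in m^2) 3657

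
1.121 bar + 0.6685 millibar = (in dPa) 1.122e+06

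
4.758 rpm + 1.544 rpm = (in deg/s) 37.81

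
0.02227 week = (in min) 224.5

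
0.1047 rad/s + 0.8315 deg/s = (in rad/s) 0.1192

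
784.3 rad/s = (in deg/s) 4.494e+04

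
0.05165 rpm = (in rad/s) 0.005409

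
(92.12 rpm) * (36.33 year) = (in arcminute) 3.8e+13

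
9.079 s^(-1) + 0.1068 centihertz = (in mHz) 9080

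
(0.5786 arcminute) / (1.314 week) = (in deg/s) 1.213e-08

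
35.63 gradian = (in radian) 0.5597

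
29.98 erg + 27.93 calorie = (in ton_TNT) 2.793e-08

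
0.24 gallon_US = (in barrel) 0.005714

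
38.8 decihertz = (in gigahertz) 3.88e-09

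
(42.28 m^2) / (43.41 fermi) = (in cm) 9.74e+16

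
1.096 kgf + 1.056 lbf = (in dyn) 1.545e+06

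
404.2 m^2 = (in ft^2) 4351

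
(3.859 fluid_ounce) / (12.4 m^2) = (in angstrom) 9.204e+04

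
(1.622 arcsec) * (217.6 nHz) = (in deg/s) 9.804e-11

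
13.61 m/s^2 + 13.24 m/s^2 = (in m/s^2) 26.85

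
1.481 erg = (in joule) 1.481e-07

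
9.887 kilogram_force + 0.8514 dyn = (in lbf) 21.8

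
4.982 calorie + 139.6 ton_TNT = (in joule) 5.841e+11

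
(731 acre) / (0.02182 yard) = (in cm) 1.483e+10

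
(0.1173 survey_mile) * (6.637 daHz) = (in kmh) 4.51e+04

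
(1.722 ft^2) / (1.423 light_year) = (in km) 1.188e-20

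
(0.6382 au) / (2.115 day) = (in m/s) 5.225e+05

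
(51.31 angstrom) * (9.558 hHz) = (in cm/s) 0.0004904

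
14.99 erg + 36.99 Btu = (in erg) 3.903e+11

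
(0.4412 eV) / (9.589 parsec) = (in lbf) 5.371e-38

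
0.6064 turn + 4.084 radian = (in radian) 7.894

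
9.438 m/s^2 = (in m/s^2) 9.438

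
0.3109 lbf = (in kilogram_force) 0.141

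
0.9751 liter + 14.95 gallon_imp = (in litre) 68.94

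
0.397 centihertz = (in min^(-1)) 0.2382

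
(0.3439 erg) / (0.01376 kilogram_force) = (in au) 1.704e-18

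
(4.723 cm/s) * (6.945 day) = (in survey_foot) 9.298e+04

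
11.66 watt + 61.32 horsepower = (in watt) 4.574e+04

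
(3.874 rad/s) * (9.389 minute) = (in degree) 1.25e+05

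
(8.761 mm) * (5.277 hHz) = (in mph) 10.34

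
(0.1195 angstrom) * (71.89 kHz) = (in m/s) 8.591e-07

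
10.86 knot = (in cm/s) 558.7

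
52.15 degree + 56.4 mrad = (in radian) 0.9666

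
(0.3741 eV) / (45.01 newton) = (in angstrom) 1.332e-11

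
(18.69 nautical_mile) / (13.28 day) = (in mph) 0.06748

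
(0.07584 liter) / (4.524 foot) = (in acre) 1.359e-08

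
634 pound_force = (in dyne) 2.82e+08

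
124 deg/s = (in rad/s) 2.164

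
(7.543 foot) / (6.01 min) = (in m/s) 0.006376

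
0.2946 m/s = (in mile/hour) 0.659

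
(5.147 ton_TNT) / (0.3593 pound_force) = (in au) 0.09007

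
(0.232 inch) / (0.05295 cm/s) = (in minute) 0.1855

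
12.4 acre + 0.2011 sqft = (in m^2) 5.018e+04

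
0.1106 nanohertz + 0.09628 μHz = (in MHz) 9.639e-14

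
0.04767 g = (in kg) 4.767e-05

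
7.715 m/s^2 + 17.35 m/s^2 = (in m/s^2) 25.07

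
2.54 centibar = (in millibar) 25.4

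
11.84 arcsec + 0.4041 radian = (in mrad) 404.2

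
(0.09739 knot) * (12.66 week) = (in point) 1.087e+09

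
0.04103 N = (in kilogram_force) 0.004184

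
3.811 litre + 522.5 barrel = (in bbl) 522.5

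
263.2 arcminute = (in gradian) 4.874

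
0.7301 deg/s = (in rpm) 0.1217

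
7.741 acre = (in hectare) 3.133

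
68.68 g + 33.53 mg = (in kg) 0.06871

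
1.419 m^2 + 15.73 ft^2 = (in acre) 0.0007118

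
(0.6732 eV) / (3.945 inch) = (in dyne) 1.076e-13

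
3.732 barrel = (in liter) 593.3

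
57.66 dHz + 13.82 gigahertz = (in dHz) 1.382e+11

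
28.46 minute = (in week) 0.002823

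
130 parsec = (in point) 1.137e+22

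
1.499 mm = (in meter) 0.001499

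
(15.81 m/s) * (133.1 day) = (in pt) 5.154e+11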